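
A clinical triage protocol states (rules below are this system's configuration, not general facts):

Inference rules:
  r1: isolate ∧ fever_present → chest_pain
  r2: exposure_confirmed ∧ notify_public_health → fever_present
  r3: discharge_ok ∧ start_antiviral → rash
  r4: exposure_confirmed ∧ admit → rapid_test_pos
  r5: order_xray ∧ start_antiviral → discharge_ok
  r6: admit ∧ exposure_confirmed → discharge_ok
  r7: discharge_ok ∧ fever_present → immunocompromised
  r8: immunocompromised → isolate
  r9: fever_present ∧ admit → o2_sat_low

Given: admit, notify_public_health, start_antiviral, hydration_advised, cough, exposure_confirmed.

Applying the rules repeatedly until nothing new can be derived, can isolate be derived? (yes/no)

yes

[1] r2 [exposure_confirmed ∧ notify_public_health → fever_present]; r4 [exposure_confirmed ∧ admit → rapid_test_pos]; r6 [admit ∧ exposure_confirmed → discharge_ok]. ⇒ new: fever_present, rapid_test_pos, discharge_ok.
[2] r3 [discharge_ok ∧ start_antiviral → rash]; r7 [discharge_ok ∧ fever_present → immunocompromised]; r9 [fever_present ∧ admit → o2_sat_low]. ⇒ new: rash, immunocompromised, o2_sat_low.
[3] r8 [immunocompromised → isolate]. ⇒ new: isolate.
[4] r1 [isolate ∧ fever_present → chest_pain]. ⇒ new: chest_pain.
isolate appears in round 3, so it is derivable.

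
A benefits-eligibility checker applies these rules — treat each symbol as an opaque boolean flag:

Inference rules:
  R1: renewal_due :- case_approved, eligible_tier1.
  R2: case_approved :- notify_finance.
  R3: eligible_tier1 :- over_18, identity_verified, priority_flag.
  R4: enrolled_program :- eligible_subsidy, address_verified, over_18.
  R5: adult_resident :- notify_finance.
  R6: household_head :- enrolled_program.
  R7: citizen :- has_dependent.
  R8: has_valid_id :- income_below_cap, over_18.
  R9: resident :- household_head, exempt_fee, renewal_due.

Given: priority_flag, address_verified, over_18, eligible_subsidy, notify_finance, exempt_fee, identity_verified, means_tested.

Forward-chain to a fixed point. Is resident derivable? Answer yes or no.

yes

Round 1: R2 [case_approved :- notify_finance.]; R3 [eligible_tier1 :- over_18, identity_verified, priority_flag.]; R4 [enrolled_program :- eligible_subsidy, address_verified, over_18.]; R5 [adult_resident :- notify_finance.]. Adds case_approved, eligible_tier1, enrolled_program, adult_resident.
Round 2: R1 [renewal_due :- case_approved, eligible_tier1.]; R6 [household_head :- enrolled_program.]. Adds renewal_due, household_head.
Round 3: R9 [resident :- household_head, exempt_fee, renewal_due.]. Adds resident.
resident appears in round 3, so it is derivable.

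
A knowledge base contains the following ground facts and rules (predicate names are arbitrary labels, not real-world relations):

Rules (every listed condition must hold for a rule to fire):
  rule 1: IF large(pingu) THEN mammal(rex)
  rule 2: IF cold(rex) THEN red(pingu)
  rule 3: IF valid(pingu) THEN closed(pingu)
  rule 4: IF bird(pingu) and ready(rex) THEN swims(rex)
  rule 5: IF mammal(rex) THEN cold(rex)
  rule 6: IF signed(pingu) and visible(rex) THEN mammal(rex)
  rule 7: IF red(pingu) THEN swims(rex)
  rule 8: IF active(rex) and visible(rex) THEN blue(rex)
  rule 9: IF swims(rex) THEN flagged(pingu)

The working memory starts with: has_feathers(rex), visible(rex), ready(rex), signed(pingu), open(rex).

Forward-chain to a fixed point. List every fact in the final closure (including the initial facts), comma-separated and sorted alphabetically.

Round 1: rule 6 [IF signed(pingu) and visible(rex) THEN mammal(rex)]. Adds mammal(rex).
Round 2: rule 5 [IF mammal(rex) THEN cold(rex)]. Adds cold(rex).
Round 3: rule 2 [IF cold(rex) THEN red(pingu)]. Adds red(pingu).
Round 4: rule 7 [IF red(pingu) THEN swims(rex)]. Adds swims(rex).
Round 5: rule 9 [IF swims(rex) THEN flagged(pingu)]. Adds flagged(pingu).

cold(rex), flagged(pingu), has_feathers(rex), mammal(rex), open(rex), ready(rex), red(pingu), signed(pingu), swims(rex), visible(rex)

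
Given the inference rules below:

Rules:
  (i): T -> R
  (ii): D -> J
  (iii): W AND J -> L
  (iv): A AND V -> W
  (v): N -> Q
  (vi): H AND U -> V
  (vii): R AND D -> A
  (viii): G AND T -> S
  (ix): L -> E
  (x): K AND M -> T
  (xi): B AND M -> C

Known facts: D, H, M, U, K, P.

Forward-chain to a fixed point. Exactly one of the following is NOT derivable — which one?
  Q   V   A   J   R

Round 1: (ii) [D -> J]; (vi) [H AND U -> V]; (x) [K AND M -> T]. Adds J, V, T.
Round 2: (i) [T -> R]. Adds R.
Round 3: (vii) [R AND D -> A]. Adds A.
Round 4: (iv) [A AND V -> W]. Adds W.
Round 5: (iii) [W AND J -> L]. Adds L.
Round 6: (ix) [L -> E]. Adds E.
Derived: R (round 2), V (round 1), A (round 3), J (round 1). Q never appears in any round.

Q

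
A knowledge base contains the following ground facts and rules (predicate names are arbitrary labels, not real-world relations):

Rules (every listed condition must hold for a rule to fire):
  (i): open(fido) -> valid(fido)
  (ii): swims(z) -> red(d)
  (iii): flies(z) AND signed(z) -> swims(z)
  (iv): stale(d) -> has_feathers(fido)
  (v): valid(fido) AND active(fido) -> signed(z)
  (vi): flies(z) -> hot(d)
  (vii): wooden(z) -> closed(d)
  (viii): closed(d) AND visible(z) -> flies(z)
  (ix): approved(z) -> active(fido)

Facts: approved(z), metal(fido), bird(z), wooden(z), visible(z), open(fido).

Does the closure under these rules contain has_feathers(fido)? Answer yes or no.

Round 1: (i) [open(fido) -> valid(fido)]; (vii) [wooden(z) -> closed(d)]; (ix) [approved(z) -> active(fido)]. Adds valid(fido), closed(d), active(fido).
Round 2: (v) [valid(fido) AND active(fido) -> signed(z)]; (viii) [closed(d) AND visible(z) -> flies(z)]. Adds signed(z), flies(z).
Round 3: (iii) [flies(z) AND signed(z) -> swims(z)]; (vi) [flies(z) -> hot(d)]. Adds swims(z), hot(d).
Round 4: (ii) [swims(z) -> red(d)]. Adds red(d).
Fixed point reached. has_feathers(fido) is concluded only by (iv); (iv) needs stale(d) (never derived).

no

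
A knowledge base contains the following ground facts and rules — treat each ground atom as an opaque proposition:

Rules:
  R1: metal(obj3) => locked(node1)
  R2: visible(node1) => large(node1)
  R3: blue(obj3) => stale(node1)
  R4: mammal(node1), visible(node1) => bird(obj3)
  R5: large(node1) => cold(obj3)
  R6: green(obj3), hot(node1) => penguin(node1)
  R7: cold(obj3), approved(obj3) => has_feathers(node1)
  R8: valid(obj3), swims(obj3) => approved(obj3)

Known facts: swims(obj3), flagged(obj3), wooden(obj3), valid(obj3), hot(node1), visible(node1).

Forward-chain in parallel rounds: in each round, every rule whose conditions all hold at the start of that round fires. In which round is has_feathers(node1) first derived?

3

[1] R2 [visible(node1) => large(node1)]; R8 [valid(obj3), swims(obj3) => approved(obj3)]. ⇒ new: large(node1), approved(obj3).
[2] R5 [large(node1) => cold(obj3)]. ⇒ new: cold(obj3).
[3] R7 [cold(obj3), approved(obj3) => has_feathers(node1)]. ⇒ new: has_feathers(node1).
has_feathers(node1) first appears in round 3.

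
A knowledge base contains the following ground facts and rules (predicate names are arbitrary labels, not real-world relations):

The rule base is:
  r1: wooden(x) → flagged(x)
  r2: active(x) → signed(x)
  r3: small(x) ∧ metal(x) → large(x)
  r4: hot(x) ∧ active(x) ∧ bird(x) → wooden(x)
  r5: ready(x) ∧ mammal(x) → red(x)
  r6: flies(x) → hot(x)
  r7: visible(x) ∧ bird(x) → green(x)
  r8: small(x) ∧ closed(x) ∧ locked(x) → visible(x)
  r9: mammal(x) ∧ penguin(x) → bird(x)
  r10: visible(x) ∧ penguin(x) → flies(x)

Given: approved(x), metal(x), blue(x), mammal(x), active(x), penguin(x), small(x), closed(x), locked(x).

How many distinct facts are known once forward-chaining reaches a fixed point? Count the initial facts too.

18

Round 1: r2 [active(x) → signed(x)]; r3 [small(x) ∧ metal(x) → large(x)]; r8 [small(x) ∧ closed(x) ∧ locked(x) → visible(x)]; r9 [mammal(x) ∧ penguin(x) → bird(x)]. New: signed(x), large(x), visible(x), bird(x).
Round 2: r7 [visible(x) ∧ bird(x) → green(x)]; r10 [visible(x) ∧ penguin(x) → flies(x)]. New: green(x), flies(x).
Round 3: r6 [flies(x) → hot(x)]. New: hot(x).
Round 4: r4 [hot(x) ∧ active(x) ∧ bird(x) → wooden(x)]. New: wooden(x).
Round 5: r1 [wooden(x) → flagged(x)]. New: flagged(x).
Closure: {active(x), approved(x), bird(x), blue(x), closed(x), flagged(x), flies(x), green(x), hot(x), large(x), locked(x), mammal(x), metal(x), penguin(x), signed(x), small(x), visible(x), wooden(x)} — 18 facts.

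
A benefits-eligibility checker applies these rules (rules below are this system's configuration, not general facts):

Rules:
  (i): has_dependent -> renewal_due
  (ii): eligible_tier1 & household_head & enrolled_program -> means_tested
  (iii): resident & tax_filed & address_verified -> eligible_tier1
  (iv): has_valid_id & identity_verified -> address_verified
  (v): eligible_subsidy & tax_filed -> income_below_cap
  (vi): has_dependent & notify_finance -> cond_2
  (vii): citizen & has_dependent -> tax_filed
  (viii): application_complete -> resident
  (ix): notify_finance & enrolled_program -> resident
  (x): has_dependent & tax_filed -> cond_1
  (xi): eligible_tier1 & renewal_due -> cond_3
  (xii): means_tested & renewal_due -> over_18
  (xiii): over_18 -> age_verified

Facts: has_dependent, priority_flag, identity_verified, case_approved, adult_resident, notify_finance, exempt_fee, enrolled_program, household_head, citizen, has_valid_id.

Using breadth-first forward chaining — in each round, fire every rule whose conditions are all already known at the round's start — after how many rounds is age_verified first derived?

Round 1 fires (i), (iv), (vi), (vii), (ix), giving renewal_due, address_verified, cond_2, tax_filed, resident.
Round 2 fires (iii), (x), giving eligible_tier1, cond_1.
Round 3 fires (ii), (xi), giving means_tested, cond_3.
Round 4 fires (xii), giving over_18.
Round 5 fires (xiii), giving age_verified.
age_verified first appears in round 5.

5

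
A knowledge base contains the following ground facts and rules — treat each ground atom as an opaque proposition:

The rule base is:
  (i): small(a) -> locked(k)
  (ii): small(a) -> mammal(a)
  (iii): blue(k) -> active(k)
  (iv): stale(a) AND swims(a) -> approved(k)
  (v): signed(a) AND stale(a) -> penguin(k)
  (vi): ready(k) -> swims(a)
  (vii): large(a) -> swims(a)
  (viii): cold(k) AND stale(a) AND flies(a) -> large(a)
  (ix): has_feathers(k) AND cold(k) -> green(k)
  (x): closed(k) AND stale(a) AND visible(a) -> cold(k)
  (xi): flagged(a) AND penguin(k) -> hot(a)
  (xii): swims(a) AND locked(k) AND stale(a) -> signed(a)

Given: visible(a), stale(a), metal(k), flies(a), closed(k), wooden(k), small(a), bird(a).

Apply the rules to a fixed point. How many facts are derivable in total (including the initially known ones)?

16

Round 1: (i) [small(a) -> locked(k)]; (ii) [small(a) -> mammal(a)]; (x) [closed(k) AND stale(a) AND visible(a) -> cold(k)]. New: locked(k), mammal(a), cold(k).
Round 2: (viii) [cold(k) AND stale(a) AND flies(a) -> large(a)]. New: large(a).
Round 3: (vii) [large(a) -> swims(a)]. New: swims(a).
Round 4: (iv) [stale(a) AND swims(a) -> approved(k)]; (xii) [swims(a) AND locked(k) AND stale(a) -> signed(a)]. New: approved(k), signed(a).
Round 5: (v) [signed(a) AND stale(a) -> penguin(k)]. New: penguin(k).
Closure: {approved(k), bird(a), closed(k), cold(k), flies(a), large(a), locked(k), mammal(a), metal(k), penguin(k), signed(a), small(a), stale(a), swims(a), visible(a), wooden(k)} — 16 facts.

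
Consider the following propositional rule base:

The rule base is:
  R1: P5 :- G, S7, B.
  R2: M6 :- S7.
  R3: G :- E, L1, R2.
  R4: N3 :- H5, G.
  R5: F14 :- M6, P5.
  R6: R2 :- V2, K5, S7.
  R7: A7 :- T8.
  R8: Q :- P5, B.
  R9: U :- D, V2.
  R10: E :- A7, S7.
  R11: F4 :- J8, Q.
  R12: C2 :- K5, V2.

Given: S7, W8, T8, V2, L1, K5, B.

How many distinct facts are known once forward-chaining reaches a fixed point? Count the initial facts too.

16

Round 1: R2 [M6 :- S7.]; R6 [R2 :- V2, K5, S7.]; R7 [A7 :- T8.]; R12 [C2 :- K5, V2.]. New: M6, R2, A7, C2.
Round 2: R10 [E :- A7, S7.]. New: E.
Round 3: R3 [G :- E, L1, R2.]. New: G.
Round 4: R1 [P5 :- G, S7, B.]. New: P5.
Round 5: R5 [F14 :- M6, P5.]; R8 [Q :- P5, B.]. New: F14, Q.
Closure: {A7, B, C2, E, F14, G, K5, L1, M6, P5, Q, R2, S7, T8, V2, W8} — 16 facts.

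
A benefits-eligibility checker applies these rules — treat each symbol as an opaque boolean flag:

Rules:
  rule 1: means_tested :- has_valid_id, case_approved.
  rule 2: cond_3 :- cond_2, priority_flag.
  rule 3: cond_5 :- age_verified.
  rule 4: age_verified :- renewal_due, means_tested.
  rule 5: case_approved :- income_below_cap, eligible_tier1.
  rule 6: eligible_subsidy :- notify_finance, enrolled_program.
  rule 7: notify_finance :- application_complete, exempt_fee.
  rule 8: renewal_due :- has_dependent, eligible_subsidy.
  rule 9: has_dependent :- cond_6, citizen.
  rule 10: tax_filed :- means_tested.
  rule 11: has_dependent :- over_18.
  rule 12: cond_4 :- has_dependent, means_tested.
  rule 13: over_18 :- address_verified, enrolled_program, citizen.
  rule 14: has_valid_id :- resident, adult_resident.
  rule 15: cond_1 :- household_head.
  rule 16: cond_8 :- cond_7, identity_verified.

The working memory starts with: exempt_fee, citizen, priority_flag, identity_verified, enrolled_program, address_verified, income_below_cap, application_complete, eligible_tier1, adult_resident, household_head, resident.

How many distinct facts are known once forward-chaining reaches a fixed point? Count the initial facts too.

Round 1 fires rule 5, rule 7, rule 13, rule 14, rule 15, giving case_approved, notify_finance, over_18, has_valid_id, cond_1.
Round 2 fires rule 1, rule 6, rule 11, giving means_tested, eligible_subsidy, has_dependent.
Round 3 fires rule 8, rule 10, rule 12, giving renewal_due, tax_filed, cond_4.
Round 4 fires rule 4, giving age_verified.
Round 5 fires rule 3, giving cond_5.
Closure: {address_verified, adult_resident, age_verified, application_complete, case_approved, citizen, cond_1, cond_4, cond_5, eligible_subsidy, eligible_tier1, enrolled_program, exempt_fee, has_dependent, has_valid_id, household_head, identity_verified, income_below_cap, means_tested, notify_finance, over_18, priority_flag, renewal_due, resident, tax_filed} — 25 facts.

25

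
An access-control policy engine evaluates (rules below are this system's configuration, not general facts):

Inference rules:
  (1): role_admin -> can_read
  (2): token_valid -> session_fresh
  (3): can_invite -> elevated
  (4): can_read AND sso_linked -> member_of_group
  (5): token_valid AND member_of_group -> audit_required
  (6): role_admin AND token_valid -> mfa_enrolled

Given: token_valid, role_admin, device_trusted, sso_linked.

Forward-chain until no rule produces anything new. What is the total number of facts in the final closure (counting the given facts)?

Round 1 fires (1), (2), (6), giving can_read, session_fresh, mfa_enrolled.
Round 2 fires (4), giving member_of_group.
Round 3 fires (5), giving audit_required.
Closure: {audit_required, can_read, device_trusted, member_of_group, mfa_enrolled, role_admin, session_fresh, sso_linked, token_valid} — 9 facts.

9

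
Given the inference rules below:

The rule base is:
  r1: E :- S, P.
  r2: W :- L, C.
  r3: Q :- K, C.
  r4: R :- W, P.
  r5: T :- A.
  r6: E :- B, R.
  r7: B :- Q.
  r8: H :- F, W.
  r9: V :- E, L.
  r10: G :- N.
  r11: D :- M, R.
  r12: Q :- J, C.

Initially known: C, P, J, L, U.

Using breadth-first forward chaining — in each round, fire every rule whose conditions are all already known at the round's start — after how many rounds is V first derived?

4

Round 1 fires r2, r12, giving W, Q.
Round 2 fires r4, r7, giving R, B.
Round 3 fires r6, giving E.
Round 4 fires r9, giving V.
V first appears in round 4.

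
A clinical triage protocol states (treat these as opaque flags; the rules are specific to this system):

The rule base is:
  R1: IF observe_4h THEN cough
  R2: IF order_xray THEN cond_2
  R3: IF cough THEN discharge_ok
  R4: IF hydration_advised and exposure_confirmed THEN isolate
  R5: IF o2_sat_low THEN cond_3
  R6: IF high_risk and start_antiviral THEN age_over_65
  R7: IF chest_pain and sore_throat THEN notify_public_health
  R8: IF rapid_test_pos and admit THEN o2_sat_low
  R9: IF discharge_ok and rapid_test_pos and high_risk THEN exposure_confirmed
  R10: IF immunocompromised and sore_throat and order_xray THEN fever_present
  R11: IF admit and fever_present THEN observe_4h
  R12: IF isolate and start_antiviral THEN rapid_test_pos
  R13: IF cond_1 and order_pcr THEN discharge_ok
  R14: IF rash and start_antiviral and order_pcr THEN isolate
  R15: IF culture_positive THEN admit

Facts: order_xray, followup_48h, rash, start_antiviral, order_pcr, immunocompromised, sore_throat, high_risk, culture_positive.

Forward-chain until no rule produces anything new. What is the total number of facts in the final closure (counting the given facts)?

Round 1: R2 [IF order_xray THEN cond_2]; R6 [IF high_risk and start_antiviral THEN age_over_65]; R10 [IF immunocompromised and sore_throat and order_xray THEN fever_present]; R14 [IF rash and start_antiviral and order_pcr THEN isolate]; R15 [IF culture_positive THEN admit]. New: cond_2, age_over_65, fever_present, isolate, admit.
Round 2: R11 [IF admit and fever_present THEN observe_4h]; R12 [IF isolate and start_antiviral THEN rapid_test_pos]. New: observe_4h, rapid_test_pos.
Round 3: R1 [IF observe_4h THEN cough]; R8 [IF rapid_test_pos and admit THEN o2_sat_low]. New: cough, o2_sat_low.
Round 4: R3 [IF cough THEN discharge_ok]; R5 [IF o2_sat_low THEN cond_3]. New: discharge_ok, cond_3.
Round 5: R9 [IF discharge_ok and rapid_test_pos and high_risk THEN exposure_confirmed]. New: exposure_confirmed.
Closure: {admit, age_over_65, cond_2, cond_3, cough, culture_positive, discharge_ok, exposure_confirmed, fever_present, followup_48h, high_risk, immunocompromised, isolate, o2_sat_low, observe_4h, order_pcr, order_xray, rapid_test_pos, rash, sore_throat, start_antiviral} — 21 facts.

21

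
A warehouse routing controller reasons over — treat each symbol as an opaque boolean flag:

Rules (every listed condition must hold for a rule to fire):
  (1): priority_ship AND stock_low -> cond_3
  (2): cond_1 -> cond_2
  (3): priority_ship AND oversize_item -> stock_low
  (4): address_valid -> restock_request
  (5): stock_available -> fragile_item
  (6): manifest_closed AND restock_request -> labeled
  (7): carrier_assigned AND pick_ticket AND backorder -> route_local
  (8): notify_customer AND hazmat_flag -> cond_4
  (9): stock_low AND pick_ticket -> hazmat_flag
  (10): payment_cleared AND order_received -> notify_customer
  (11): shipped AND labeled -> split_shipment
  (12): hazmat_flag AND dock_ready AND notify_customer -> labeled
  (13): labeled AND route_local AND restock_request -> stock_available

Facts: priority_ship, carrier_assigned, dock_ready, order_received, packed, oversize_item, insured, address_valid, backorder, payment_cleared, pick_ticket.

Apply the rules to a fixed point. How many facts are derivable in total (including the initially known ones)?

21

Round 1: (3) [priority_ship AND oversize_item -> stock_low]; (4) [address_valid -> restock_request]; (7) [carrier_assigned AND pick_ticket AND backorder -> route_local]; (10) [payment_cleared AND order_received -> notify_customer]. Adds stock_low, restock_request, route_local, notify_customer.
Round 2: (1) [priority_ship AND stock_low -> cond_3]; (9) [stock_low AND pick_ticket -> hazmat_flag]. Adds cond_3, hazmat_flag.
Round 3: (8) [notify_customer AND hazmat_flag -> cond_4]; (12) [hazmat_flag AND dock_ready AND notify_customer -> labeled]. Adds cond_4, labeled.
Round 4: (13) [labeled AND route_local AND restock_request -> stock_available]. Adds stock_available.
Round 5: (5) [stock_available -> fragile_item]. Adds fragile_item.
Closure: {address_valid, backorder, carrier_assigned, cond_3, cond_4, dock_ready, fragile_item, hazmat_flag, insured, labeled, notify_customer, order_received, oversize_item, packed, payment_cleared, pick_ticket, priority_ship, restock_request, route_local, stock_available, stock_low} — 21 facts.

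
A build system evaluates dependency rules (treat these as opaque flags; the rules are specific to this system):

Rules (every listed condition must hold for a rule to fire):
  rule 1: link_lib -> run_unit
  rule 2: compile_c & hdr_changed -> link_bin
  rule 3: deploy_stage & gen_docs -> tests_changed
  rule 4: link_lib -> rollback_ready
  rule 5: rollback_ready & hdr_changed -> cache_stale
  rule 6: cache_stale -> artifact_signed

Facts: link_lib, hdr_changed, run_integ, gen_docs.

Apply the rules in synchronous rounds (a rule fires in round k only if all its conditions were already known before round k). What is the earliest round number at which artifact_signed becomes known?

Round 1: rule 1 [link_lib -> run_unit]; rule 4 [link_lib -> rollback_ready]. Adds run_unit, rollback_ready.
Round 2: rule 5 [rollback_ready & hdr_changed -> cache_stale]. Adds cache_stale.
Round 3: rule 6 [cache_stale -> artifact_signed]. Adds artifact_signed.
artifact_signed first appears in round 3.

3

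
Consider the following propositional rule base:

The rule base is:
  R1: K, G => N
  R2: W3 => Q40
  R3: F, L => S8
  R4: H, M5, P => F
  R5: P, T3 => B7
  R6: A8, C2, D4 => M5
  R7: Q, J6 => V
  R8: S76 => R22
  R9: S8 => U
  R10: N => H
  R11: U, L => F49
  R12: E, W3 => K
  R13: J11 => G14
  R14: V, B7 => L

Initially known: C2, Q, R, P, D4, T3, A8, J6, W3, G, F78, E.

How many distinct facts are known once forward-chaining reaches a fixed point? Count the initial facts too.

[1] R2 [W3 => Q40]; R5 [P, T3 => B7]; R6 [A8, C2, D4 => M5]; R7 [Q, J6 => V]; R12 [E, W3 => K]. ⇒ new: Q40, B7, M5, V, K.
[2] R1 [K, G => N]; R14 [V, B7 => L]. ⇒ new: N, L.
[3] R10 [N => H]. ⇒ new: H.
[4] R4 [H, M5, P => F]. ⇒ new: F.
[5] R3 [F, L => S8]. ⇒ new: S8.
[6] R9 [S8 => U]. ⇒ new: U.
[7] R11 [U, L => F49]. ⇒ new: F49.
Closure: {A8, B7, C2, D4, E, F, F49, F78, G, H, J6, K, L, M5, N, P, Q, Q40, R, S8, T3, U, V, W3} — 24 facts.

24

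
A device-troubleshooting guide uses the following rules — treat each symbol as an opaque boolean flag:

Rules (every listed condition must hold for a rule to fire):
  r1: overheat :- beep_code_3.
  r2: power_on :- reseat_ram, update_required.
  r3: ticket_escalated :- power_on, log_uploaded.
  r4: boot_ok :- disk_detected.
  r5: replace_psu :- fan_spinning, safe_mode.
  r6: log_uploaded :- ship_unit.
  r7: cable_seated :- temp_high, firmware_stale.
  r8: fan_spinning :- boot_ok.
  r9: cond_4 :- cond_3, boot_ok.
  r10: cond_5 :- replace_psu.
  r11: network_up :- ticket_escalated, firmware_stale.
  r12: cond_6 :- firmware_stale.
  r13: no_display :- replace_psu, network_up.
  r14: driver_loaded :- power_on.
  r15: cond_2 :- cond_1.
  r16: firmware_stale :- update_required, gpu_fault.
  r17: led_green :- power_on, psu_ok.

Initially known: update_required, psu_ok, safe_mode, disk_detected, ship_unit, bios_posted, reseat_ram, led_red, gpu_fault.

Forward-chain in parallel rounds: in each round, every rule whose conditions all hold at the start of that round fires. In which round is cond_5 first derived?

4

Round 1: r2 [power_on :- reseat_ram, update_required.]; r4 [boot_ok :- disk_detected.]; r6 [log_uploaded :- ship_unit.]; r16 [firmware_stale :- update_required, gpu_fault.]. New: power_on, boot_ok, log_uploaded, firmware_stale.
Round 2: r3 [ticket_escalated :- power_on, log_uploaded.]; r8 [fan_spinning :- boot_ok.]; r12 [cond_6 :- firmware_stale.]; r14 [driver_loaded :- power_on.]; r17 [led_green :- power_on, psu_ok.]. New: ticket_escalated, fan_spinning, cond_6, driver_loaded, led_green.
Round 3: r5 [replace_psu :- fan_spinning, safe_mode.]; r11 [network_up :- ticket_escalated, firmware_stale.]. New: replace_psu, network_up.
Round 4: r10 [cond_5 :- replace_psu.]; r13 [no_display :- replace_psu, network_up.]. New: cond_5, no_display.
cond_5 first appears in round 4.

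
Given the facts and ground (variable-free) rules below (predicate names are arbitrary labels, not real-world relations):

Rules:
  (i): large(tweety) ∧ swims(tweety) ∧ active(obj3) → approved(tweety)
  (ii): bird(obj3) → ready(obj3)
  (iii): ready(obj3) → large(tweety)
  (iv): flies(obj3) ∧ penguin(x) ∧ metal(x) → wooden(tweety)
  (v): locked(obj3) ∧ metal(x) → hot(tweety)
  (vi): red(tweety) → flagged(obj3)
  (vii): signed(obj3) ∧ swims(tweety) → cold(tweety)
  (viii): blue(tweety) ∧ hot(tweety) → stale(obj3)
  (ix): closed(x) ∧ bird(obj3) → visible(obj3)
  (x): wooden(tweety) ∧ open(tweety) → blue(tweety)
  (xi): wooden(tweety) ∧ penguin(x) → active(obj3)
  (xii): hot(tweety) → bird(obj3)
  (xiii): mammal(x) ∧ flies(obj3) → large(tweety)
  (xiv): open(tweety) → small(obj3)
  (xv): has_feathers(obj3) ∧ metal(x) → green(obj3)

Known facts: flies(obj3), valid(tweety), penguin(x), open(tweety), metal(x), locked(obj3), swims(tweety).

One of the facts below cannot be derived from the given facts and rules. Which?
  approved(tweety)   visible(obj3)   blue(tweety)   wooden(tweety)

visible(obj3)

Round 1: (iv) [flies(obj3) ∧ penguin(x) ∧ metal(x) → wooden(tweety)]; (v) [locked(obj3) ∧ metal(x) → hot(tweety)]; (xiv) [open(tweety) → small(obj3)]. Adds wooden(tweety), hot(tweety), small(obj3).
Round 2: (x) [wooden(tweety) ∧ open(tweety) → blue(tweety)]; (xi) [wooden(tweety) ∧ penguin(x) → active(obj3)]; (xii) [hot(tweety) → bird(obj3)]. Adds blue(tweety), active(obj3), bird(obj3).
Round 3: (ii) [bird(obj3) → ready(obj3)]; (viii) [blue(tweety) ∧ hot(tweety) → stale(obj3)]. Adds ready(obj3), stale(obj3).
Round 4: (iii) [ready(obj3) → large(tweety)]. Adds large(tweety).
Round 5: (i) [large(tweety) ∧ swims(tweety) ∧ active(obj3) → approved(tweety)]. Adds approved(tweety).
Derived: wooden(tweety) (round 1), approved(tweety) (round 5), blue(tweety) (round 2). visible(obj3) never appears in any round.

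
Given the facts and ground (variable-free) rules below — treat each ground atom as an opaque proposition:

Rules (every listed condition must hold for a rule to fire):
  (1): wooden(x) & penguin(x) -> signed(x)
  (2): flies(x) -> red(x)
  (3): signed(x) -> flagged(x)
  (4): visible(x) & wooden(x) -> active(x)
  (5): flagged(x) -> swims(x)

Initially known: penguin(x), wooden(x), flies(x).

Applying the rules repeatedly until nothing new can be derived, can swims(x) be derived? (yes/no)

Round 1 — (1), (2), derive signed(x), red(x).
Round 2 — (3), derive flagged(x).
Round 3 — (5), derive swims(x).
swims(x) appears in round 3, so it is derivable.

yes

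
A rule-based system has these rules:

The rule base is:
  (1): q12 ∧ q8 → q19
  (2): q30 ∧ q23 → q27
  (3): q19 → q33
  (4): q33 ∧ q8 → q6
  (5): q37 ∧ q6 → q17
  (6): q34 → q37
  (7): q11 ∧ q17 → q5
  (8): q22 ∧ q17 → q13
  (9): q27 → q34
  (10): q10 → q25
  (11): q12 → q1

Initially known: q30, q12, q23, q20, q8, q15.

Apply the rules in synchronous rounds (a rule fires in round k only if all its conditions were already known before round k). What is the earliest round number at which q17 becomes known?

4

Round 1: (1) [q12 ∧ q8 → q19]; (2) [q30 ∧ q23 → q27]; (11) [q12 → q1]. Adds q19, q27, q1.
Round 2: (3) [q19 → q33]; (9) [q27 → q34]. Adds q33, q34.
Round 3: (4) [q33 ∧ q8 → q6]; (6) [q34 → q37]. Adds q6, q37.
Round 4: (5) [q37 ∧ q6 → q17]. Adds q17.
q17 first appears in round 4.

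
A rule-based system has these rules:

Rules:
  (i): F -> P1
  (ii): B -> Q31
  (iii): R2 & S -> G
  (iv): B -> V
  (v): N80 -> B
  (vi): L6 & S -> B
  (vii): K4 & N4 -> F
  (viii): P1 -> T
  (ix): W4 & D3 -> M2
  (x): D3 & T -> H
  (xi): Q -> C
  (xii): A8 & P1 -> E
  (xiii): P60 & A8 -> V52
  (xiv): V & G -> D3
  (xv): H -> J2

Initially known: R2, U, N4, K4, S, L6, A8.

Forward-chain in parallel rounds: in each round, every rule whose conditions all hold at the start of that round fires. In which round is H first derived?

4

[1] (iii) [R2 & S -> G]; (vi) [L6 & S -> B]; (vii) [K4 & N4 -> F]. ⇒ new: G, B, F.
[2] (i) [F -> P1]; (ii) [B -> Q31]; (iv) [B -> V]. ⇒ new: P1, Q31, V.
[3] (viii) [P1 -> T]; (xii) [A8 & P1 -> E]; (xiv) [V & G -> D3]. ⇒ new: T, E, D3.
[4] (x) [D3 & T -> H]. ⇒ new: H.
H first appears in round 4.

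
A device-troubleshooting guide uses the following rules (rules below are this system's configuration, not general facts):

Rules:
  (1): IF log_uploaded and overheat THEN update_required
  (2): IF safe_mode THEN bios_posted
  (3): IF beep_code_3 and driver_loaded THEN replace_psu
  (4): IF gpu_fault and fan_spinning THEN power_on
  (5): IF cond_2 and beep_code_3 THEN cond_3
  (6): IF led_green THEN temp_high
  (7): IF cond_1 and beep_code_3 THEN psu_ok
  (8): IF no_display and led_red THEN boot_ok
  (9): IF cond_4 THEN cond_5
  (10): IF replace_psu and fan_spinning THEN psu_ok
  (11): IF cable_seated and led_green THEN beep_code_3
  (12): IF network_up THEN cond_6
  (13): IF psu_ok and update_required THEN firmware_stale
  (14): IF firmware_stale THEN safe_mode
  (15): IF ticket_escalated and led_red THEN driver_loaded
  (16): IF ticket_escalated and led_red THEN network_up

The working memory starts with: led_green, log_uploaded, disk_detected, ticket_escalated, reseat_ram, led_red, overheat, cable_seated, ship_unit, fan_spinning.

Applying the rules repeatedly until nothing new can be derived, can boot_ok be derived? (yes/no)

no

[1] (1) [IF log_uploaded and overheat THEN update_required]; (6) [IF led_green THEN temp_high]; (11) [IF cable_seated and led_green THEN beep_code_3]; (15) [IF ticket_escalated and led_red THEN driver_loaded]; (16) [IF ticket_escalated and led_red THEN network_up]. ⇒ new: update_required, temp_high, beep_code_3, driver_loaded, network_up.
[2] (3) [IF beep_code_3 and driver_loaded THEN replace_psu]; (12) [IF network_up THEN cond_6]. ⇒ new: replace_psu, cond_6.
[3] (10) [IF replace_psu and fan_spinning THEN psu_ok]. ⇒ new: psu_ok.
[4] (13) [IF psu_ok and update_required THEN firmware_stale]. ⇒ new: firmware_stale.
[5] (14) [IF firmware_stale THEN safe_mode]. ⇒ new: safe_mode.
[6] (2) [IF safe_mode THEN bios_posted]. ⇒ new: bios_posted.
Fixed point reached. boot_ok is concluded only by (8); (8) needs no_display (never derived).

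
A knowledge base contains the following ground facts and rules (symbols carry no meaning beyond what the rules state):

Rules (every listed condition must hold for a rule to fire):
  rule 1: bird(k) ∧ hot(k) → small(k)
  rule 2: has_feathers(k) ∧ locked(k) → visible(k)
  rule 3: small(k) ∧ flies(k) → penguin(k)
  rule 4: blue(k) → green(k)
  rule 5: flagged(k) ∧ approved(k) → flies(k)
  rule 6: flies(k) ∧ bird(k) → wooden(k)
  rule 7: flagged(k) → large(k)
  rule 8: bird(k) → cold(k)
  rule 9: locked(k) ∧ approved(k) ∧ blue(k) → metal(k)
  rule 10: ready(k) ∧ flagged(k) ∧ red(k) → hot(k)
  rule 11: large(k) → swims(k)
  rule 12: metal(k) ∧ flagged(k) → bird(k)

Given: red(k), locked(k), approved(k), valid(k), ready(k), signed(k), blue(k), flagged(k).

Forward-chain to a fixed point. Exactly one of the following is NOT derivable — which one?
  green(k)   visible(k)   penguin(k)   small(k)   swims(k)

visible(k)

[1] rule 4 [blue(k) → green(k)]; rule 5 [flagged(k) ∧ approved(k) → flies(k)]; rule 7 [flagged(k) → large(k)]; rule 9 [locked(k) ∧ approved(k) ∧ blue(k) → metal(k)]; rule 10 [ready(k) ∧ flagged(k) ∧ red(k) → hot(k)]. ⇒ new: green(k), flies(k), large(k), metal(k), hot(k).
[2] rule 11 [large(k) → swims(k)]; rule 12 [metal(k) ∧ flagged(k) → bird(k)]. ⇒ new: swims(k), bird(k).
[3] rule 1 [bird(k) ∧ hot(k) → small(k)]; rule 6 [flies(k) ∧ bird(k) → wooden(k)]; rule 8 [bird(k) → cold(k)]. ⇒ new: small(k), wooden(k), cold(k).
[4] rule 3 [small(k) ∧ flies(k) → penguin(k)]. ⇒ new: penguin(k).
Derived: green(k) (round 1), penguin(k) (round 4), small(k) (round 3), swims(k) (round 2). visible(k) never appears in any round.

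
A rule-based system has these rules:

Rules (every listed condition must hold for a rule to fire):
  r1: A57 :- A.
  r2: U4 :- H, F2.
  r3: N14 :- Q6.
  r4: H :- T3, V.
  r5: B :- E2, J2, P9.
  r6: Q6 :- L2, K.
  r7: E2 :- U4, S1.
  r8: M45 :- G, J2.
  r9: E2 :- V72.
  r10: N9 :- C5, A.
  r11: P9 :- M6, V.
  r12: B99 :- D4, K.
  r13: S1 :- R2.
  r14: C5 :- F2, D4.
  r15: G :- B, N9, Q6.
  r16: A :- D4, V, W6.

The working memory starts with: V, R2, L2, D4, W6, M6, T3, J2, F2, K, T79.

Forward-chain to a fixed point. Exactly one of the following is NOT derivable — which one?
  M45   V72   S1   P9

V72

Round 1 — r4, r6, r11, r12, r13, r14, r16, derive H, Q6, P9, B99, S1, C5, A.
Round 2 — r1, r2, r3, r10, derive A57, U4, N14, N9.
Round 3 — r7, derive E2.
Round 4 — r5, derive B.
Round 5 — r15, derive G.
Round 6 — r8, derive M45.
Derived: P9 (round 1), S1 (round 1), M45 (round 6). V72 never appears in any round.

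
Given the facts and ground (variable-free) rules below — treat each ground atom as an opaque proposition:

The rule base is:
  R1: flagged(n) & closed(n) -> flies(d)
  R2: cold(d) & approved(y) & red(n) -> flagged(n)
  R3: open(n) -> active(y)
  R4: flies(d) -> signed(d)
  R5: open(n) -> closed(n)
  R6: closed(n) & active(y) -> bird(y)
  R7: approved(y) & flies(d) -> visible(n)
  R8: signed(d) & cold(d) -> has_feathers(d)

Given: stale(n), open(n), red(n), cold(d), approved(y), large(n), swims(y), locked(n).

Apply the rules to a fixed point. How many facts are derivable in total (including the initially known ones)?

Round 1: R2 [cold(d) & approved(y) & red(n) -> flagged(n)]; R3 [open(n) -> active(y)]; R5 [open(n) -> closed(n)]. Adds flagged(n), active(y), closed(n).
Round 2: R1 [flagged(n) & closed(n) -> flies(d)]; R6 [closed(n) & active(y) -> bird(y)]. Adds flies(d), bird(y).
Round 3: R4 [flies(d) -> signed(d)]; R7 [approved(y) & flies(d) -> visible(n)]. Adds signed(d), visible(n).
Round 4: R8 [signed(d) & cold(d) -> has_feathers(d)]. Adds has_feathers(d).
Closure: {active(y), approved(y), bird(y), closed(n), cold(d), flagged(n), flies(d), has_feathers(d), large(n), locked(n), open(n), red(n), signed(d), stale(n), swims(y), visible(n)} — 16 facts.

16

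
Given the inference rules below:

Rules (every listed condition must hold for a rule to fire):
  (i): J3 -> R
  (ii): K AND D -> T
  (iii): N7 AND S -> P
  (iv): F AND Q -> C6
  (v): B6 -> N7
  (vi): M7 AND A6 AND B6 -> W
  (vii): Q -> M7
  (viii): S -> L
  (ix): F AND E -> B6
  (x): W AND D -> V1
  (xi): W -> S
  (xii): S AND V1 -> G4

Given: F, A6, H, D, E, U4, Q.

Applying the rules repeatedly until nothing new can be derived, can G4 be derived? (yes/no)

Round 1 — (iv), (vii), (ix), derive C6, M7, B6.
Round 2 — (v), (vi), derive N7, W.
Round 3 — (x), (xi), derive V1, S.
Round 4 — (iii), (viii), (xii), derive P, L, G4.
G4 appears in round 4, so it is derivable.

yes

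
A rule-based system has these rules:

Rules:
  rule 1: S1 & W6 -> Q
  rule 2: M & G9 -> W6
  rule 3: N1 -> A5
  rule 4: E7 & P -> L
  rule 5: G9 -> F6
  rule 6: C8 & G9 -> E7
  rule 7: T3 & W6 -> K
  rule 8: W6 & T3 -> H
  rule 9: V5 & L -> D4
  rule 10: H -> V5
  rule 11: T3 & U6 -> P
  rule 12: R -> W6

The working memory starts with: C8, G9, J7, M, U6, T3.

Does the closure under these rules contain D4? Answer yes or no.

[1] rule 2 [M & G9 -> W6]; rule 5 [G9 -> F6]; rule 6 [C8 & G9 -> E7]; rule 11 [T3 & U6 -> P]. ⇒ new: W6, F6, E7, P.
[2] rule 4 [E7 & P -> L]; rule 7 [T3 & W6 -> K]; rule 8 [W6 & T3 -> H]. ⇒ new: L, K, H.
[3] rule 10 [H -> V5]. ⇒ new: V5.
[4] rule 9 [V5 & L -> D4]. ⇒ new: D4.
D4 appears in round 4, so it is derivable.

yes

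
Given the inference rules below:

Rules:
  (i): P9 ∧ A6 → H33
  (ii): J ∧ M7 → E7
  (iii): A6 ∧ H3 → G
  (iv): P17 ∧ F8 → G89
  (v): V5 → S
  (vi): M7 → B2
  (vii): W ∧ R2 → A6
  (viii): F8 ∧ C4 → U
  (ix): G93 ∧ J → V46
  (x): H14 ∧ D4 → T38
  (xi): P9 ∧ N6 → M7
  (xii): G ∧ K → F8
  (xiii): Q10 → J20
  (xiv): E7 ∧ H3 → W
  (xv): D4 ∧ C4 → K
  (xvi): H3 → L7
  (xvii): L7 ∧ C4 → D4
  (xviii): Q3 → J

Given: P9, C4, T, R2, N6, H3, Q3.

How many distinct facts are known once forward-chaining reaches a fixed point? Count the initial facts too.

Round 1: (xi) [P9 ∧ N6 → M7]; (xvi) [H3 → L7]; (xviii) [Q3 → J]. Adds M7, L7, J.
Round 2: (ii) [J ∧ M7 → E7]; (vi) [M7 → B2]; (xvii) [L7 ∧ C4 → D4]. Adds E7, B2, D4.
Round 3: (xiv) [E7 ∧ H3 → W]; (xv) [D4 ∧ C4 → K]. Adds W, K.
Round 4: (vii) [W ∧ R2 → A6]. Adds A6.
Round 5: (i) [P9 ∧ A6 → H33]; (iii) [A6 ∧ H3 → G]. Adds H33, G.
Round 6: (xii) [G ∧ K → F8]. Adds F8.
Round 7: (viii) [F8 ∧ C4 → U]. Adds U.
Closure: {A6, B2, C4, D4, E7, F8, G, H3, H33, J, K, L7, M7, N6, P9, Q3, R2, T, U, W} — 20 facts.

20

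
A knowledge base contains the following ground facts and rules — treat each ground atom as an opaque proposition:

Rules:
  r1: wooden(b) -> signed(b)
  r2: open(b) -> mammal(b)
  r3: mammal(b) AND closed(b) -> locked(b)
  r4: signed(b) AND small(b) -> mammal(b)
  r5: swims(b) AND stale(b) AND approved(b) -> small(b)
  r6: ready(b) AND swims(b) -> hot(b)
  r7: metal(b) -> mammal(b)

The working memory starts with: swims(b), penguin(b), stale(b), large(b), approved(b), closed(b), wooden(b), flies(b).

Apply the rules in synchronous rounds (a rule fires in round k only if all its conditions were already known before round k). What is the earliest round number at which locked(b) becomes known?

3

[1] r1 [wooden(b) -> signed(b)]; r5 [swims(b) AND stale(b) AND approved(b) -> small(b)]. ⇒ new: signed(b), small(b).
[2] r4 [signed(b) AND small(b) -> mammal(b)]. ⇒ new: mammal(b).
[3] r3 [mammal(b) AND closed(b) -> locked(b)]. ⇒ new: locked(b).
locked(b) first appears in round 3.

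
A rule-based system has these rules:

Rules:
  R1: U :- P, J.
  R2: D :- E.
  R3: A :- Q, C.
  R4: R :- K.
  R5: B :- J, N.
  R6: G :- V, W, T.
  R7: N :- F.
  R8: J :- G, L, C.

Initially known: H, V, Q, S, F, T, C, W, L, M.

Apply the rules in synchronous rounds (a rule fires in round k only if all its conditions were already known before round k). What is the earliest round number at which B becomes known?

Round 1 — R3, R6, R7, derive A, G, N.
Round 2 — R8, derive J.
Round 3 — R5, derive B.
B first appears in round 3.

3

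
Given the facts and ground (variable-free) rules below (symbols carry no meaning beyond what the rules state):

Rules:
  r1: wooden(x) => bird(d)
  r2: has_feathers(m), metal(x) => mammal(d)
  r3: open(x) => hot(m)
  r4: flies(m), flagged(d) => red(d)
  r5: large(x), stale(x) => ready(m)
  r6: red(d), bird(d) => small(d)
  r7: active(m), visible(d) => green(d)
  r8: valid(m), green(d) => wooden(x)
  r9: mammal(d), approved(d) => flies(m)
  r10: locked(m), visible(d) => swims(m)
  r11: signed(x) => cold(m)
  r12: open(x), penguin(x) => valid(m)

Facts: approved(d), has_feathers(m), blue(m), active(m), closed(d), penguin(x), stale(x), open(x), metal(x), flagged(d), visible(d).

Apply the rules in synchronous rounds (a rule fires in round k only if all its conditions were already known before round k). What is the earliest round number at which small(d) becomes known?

4

Round 1 — r2, r3, r7, r12, derive mammal(d), hot(m), green(d), valid(m).
Round 2 — r8, r9, derive wooden(x), flies(m).
Round 3 — r1, r4, derive bird(d), red(d).
Round 4 — r6, derive small(d).
small(d) first appears in round 4.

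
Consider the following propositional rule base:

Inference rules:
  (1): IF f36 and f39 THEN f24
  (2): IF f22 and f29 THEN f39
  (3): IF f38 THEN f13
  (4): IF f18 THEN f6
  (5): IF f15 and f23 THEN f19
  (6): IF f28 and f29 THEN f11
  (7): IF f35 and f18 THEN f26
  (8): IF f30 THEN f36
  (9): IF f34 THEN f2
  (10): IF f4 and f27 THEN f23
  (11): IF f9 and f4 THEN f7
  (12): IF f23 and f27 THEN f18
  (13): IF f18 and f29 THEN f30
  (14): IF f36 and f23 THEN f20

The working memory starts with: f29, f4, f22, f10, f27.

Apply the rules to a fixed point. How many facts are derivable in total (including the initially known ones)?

13

Round 1: (2) [IF f22 and f29 THEN f39]; (10) [IF f4 and f27 THEN f23]. Adds f39, f23.
Round 2: (12) [IF f23 and f27 THEN f18]. Adds f18.
Round 3: (4) [IF f18 THEN f6]; (13) [IF f18 and f29 THEN f30]. Adds f6, f30.
Round 4: (8) [IF f30 THEN f36]. Adds f36.
Round 5: (1) [IF f36 and f39 THEN f24]; (14) [IF f36 and f23 THEN f20]. Adds f24, f20.
Closure: {f10, f18, f20, f22, f23, f24, f27, f29, f30, f36, f39, f4, f6} — 13 facts.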